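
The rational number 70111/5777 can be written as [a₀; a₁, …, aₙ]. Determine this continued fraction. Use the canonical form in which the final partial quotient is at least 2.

[12; 7, 2, 1, 14, 1, 3, 4]

⌊70111/5777⌋ = 12, remainder 787
⌊5777/787⌋ = 7, remainder 268
⌊787/268⌋ = 2, remainder 251
⌊268/251⌋ = 1, remainder 17
⌊251/17⌋ = 14, remainder 13
⌊17/13⌋ = 1, remainder 4
⌊13/4⌋ = 3, remainder 1
⌊4/1⌋ = 4, remainder 0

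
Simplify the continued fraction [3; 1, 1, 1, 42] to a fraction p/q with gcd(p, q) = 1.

Start with 42.
1 + 1/(42/1) = 1 + 1/42 = 43/42
1 + 1/(43/42) = 1 + 42/43 = 85/43
1 + 1/(85/43) = 1 + 43/85 = 128/85
3 + 1/(128/85) = 3 + 85/128 = 469/128

469/128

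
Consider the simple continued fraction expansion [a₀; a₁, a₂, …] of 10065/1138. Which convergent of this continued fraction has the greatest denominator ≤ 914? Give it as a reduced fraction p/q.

List convergents until the denominator exceeds the bound:
a_0 = 8: 8/1  (≤ bound)
a_1 = 1: 9/1  (≤ bound)
a_2 = 5: 53/6  (≤ bound)
a_3 = 2: 115/13  (≤ bound)
a_4 = 3: 398/45  (≤ bound)
a_5 = 25: 10065/1138  (> 914, stop)

398/45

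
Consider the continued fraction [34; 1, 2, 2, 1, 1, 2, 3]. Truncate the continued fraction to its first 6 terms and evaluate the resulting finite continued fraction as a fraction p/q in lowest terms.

590/17

a_0 = 34: 34/1
a_1 = 1: 35/1
a_2 = 2: 104/3
a_3 = 2: 243/7
a_4 = 1: 347/10
a_5 = 1: 590/17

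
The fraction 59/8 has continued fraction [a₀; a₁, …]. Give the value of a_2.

1

⌊59/8⌋ = 7, remainder 3
⌊8/3⌋ = 2, remainder 2
⌊3/2⌋ = 1, remainder 1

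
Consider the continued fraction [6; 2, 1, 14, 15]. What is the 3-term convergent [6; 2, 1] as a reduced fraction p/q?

a_0 = 6: 6/1
a_1 = 2: 13/2
a_2 = 1: 19/3

19/3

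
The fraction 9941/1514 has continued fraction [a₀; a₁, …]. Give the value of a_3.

9941 = 6·1514 + 857, so a_0 = 6
1514 = 1·857 + 657, so a_1 = 1
857 = 1·657 + 200, so a_2 = 1
657 = 3·200 + 57, so a_3 = 3

3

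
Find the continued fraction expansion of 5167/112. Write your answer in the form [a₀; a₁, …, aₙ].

[46; 7, 2, 7]

Repeatedly divide and take the remainder:
5167 = 46·112 + 15, so a_0 = 46
112 = 7·15 + 7, so a_1 = 7
15 = 2·7 + 1, so a_2 = 2
7 = 7·1 + 0, so a_3 = 7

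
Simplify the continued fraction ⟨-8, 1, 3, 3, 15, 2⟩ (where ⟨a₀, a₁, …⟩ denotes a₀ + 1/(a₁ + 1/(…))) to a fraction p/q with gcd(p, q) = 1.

a_0 = -8: -8/1
a_1 = 1: -7/1
a_2 = 3: -29/4
a_3 = 3: -94/13
a_4 = 15: -1439/199
a_5 = 2: -2972/411

-2972/411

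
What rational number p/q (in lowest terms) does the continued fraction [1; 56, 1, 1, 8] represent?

Start with 8.
1 + 1/(8/1) = 1 + 1/8 = 9/8
1 + 1/(9/8) = 1 + 8/9 = 17/9
56 + 1/(17/9) = 56 + 9/17 = 961/17
1 + 1/(961/17) = 1 + 17/961 = 978/961

978/961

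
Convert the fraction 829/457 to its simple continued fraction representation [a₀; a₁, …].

[1; 1, 4, 2, 1, 1, 1, 10]

⌊829/457⌋ = 1, remainder 372
⌊457/372⌋ = 1, remainder 85
⌊372/85⌋ = 4, remainder 32
⌊85/32⌋ = 2, remainder 21
⌊32/21⌋ = 1, remainder 11
⌊21/11⌋ = 1, remainder 10
⌊11/10⌋ = 1, remainder 1
⌊10/1⌋ = 10, remainder 0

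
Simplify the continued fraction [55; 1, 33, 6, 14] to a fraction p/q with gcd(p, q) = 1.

Build up convergents one term at a time:
a_0 = 55: 55/1
a_1 = 1: 56/1
a_2 = 33: 1903/34
a_3 = 6: 11474/205
a_4 = 14: 162539/2904

162539/2904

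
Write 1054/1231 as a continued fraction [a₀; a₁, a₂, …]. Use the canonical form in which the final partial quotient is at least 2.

[0; 1, 5, 1, 21, 8]

⌊1054/1231⌋ = 0, remainder 1054
⌊1231/1054⌋ = 1, remainder 177
⌊1054/177⌋ = 5, remainder 169
⌊177/169⌋ = 1, remainder 8
⌊169/8⌋ = 21, remainder 1
⌊8/1⌋ = 8, remainder 0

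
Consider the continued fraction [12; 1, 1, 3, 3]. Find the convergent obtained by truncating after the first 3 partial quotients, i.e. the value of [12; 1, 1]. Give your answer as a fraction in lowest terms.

25/2

Work from the innermost term outward:
Start with 1.
1 + 1/(1/1) = 1 + 1/1 = 2/1
12 + 1/(2/1) = 12 + 1/2 = 25/2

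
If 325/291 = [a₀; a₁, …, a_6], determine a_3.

1

325 = 1·291 + 34, so a_0 = 1
291 = 8·34 + 19, so a_1 = 8
34 = 1·19 + 15, so a_2 = 1
19 = 1·15 + 4, so a_3 = 1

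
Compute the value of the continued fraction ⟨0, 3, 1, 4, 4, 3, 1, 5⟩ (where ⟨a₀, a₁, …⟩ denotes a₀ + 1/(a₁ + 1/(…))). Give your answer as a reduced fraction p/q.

513/1954

Collapse the nested fraction from the inside out:
Start with 5.
1 + 1/(5/1) = 1 + 1/5 = 6/5
3 + 1/(6/5) = 3 + 5/6 = 23/6
4 + 1/(23/6) = 4 + 6/23 = 98/23
4 + 1/(98/23) = 4 + 23/98 = 415/98
1 + 1/(415/98) = 1 + 98/415 = 513/415
3 + 1/(513/415) = 3 + 415/513 = 1954/513
0 + 1/(1954/513) = 0 + 513/1954 = 513/1954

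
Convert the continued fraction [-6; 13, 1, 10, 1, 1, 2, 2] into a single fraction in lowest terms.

a_0 = -6: -6/1
a_1 = 13: -77/13
a_2 = 1: -83/14
a_3 = 10: -907/153
a_4 = 1: -990/167
a_5 = 1: -1897/320
a_6 = 2: -4784/807
a_7 = 2: -11465/1934

-11465/1934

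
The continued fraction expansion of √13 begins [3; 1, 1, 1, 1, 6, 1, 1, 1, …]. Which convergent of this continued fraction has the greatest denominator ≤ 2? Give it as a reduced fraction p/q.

7/2

List convergents until the denominator exceeds the bound:
a_0 = 3: 3/1  (≤ bound)
a_1 = 1: 4/1  (≤ bound)
a_2 = 1: 7/2  (≤ bound)
a_3 = 1: 11/3  (> 2, stop)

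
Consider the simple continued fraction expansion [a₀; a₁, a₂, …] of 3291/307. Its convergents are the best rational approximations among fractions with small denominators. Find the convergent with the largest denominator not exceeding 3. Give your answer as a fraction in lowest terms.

32/3

List convergents until the denominator exceeds the bound:
a_0 = 10: 10/1  (≤ bound)
a_1 = 1: 11/1  (≤ bound)
a_2 = 2: 32/3  (≤ bound)
a_3 = 1: 43/4  (> 3, stop)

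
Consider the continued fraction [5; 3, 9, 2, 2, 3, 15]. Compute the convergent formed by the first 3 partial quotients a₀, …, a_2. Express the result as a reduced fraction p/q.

149/28

a_0 = 5: 5/1
a_1 = 3: 16/3
a_2 = 9: 149/28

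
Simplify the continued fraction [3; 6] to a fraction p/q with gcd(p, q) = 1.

19/6

Work from the innermost term outward:
Start with 6.
3 + 1/(6/1) = 3 + 1/6 = 19/6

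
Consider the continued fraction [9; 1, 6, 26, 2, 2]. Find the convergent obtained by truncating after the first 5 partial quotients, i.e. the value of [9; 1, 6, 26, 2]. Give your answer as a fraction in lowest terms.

3677/373

Start with 2.
26 + 1/(2/1) = 26 + 1/2 = 53/2
6 + 1/(53/2) = 6 + 2/53 = 320/53
1 + 1/(320/53) = 1 + 53/320 = 373/320
9 + 1/(373/320) = 9 + 320/373 = 3677/373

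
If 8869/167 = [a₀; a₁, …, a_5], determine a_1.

9

⌊8869/167⌋ = 53, remainder 18
⌊167/18⌋ = 9, remainder 5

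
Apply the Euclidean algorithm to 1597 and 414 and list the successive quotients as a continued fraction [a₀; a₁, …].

[3; 1, 6, 59]

Run the Euclidean algorithm, recording each quotient:
1597 = 3·414 + 355, so a_0 = 3
414 = 1·355 + 59, so a_1 = 1
355 = 6·59 + 1, so a_2 = 6
59 = 59·1 + 0, so a_3 = 59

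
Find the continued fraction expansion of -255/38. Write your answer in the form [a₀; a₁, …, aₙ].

⌊-255/38⌋ = -7, remainder 11
⌊38/11⌋ = 3, remainder 5
⌊11/5⌋ = 2, remainder 1
⌊5/1⌋ = 5, remainder 0

[-7; 3, 2, 5]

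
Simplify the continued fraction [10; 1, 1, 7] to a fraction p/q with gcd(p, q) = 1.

158/15

Start with 7.
1 + 1/(7/1) = 1 + 1/7 = 8/7
1 + 1/(8/7) = 1 + 7/8 = 15/8
10 + 1/(15/8) = 10 + 8/15 = 158/15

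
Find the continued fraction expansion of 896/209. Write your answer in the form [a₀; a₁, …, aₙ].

[4; 3, 2, 14, 2]

Run the Euclidean algorithm, recording each quotient:
896 ÷ 209 → quotient 4, remainder 60
209 ÷ 60 → quotient 3, remainder 29
60 ÷ 29 → quotient 2, remainder 2
29 ÷ 2 → quotient 14, remainder 1
2 ÷ 1 → quotient 2, remainder 0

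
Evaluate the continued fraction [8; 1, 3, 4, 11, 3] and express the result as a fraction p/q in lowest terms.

Start with 3.
11 + 1/(3/1) = 11 + 1/3 = 34/3
4 + 1/(34/3) = 4 + 3/34 = 139/34
3 + 1/(139/34) = 3 + 34/139 = 451/139
1 + 1/(451/139) = 1 + 139/451 = 590/451
8 + 1/(590/451) = 8 + 451/590 = 5171/590

5171/590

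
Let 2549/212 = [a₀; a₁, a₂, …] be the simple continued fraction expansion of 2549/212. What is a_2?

2549 = 12·212 + 5, so a_0 = 12
212 = 42·5 + 2, so a_1 = 42
5 = 2·2 + 1, so a_2 = 2

2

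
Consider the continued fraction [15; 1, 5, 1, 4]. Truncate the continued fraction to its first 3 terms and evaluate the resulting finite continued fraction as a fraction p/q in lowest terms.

Start with 5.
1 + 1/(5/1) = 1 + 1/5 = 6/5
15 + 1/(6/5) = 15 + 5/6 = 95/6

95/6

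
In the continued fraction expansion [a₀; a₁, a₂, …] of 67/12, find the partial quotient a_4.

2

Run the Euclidean algorithm, recording each quotient:
67 = 5·12 + 7, so a_0 = 5
12 = 1·7 + 5, so a_1 = 1
7 = 1·5 + 2, so a_2 = 1
5 = 2·2 + 1, so a_3 = 2
2 = 2·1 + 0, so a_4 = 2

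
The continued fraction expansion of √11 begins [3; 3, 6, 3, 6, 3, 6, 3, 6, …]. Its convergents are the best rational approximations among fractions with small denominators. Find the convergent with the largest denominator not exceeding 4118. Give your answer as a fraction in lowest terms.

3970/1197

a_0 = 3: 3/1  (≤ bound)
a_1 = 3: 10/3  (≤ bound)
a_2 = 6: 63/19  (≤ bound)
a_3 = 3: 199/60  (≤ bound)
a_4 = 6: 1257/379  (≤ bound)
a_5 = 3: 3970/1197  (≤ bound)
a_6 = 6: 25077/7561  (> 4118, stop)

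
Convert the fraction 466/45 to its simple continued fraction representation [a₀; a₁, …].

Repeatedly divide and take the remainder:
⌊466/45⌋ = 10, remainder 16
⌊45/16⌋ = 2, remainder 13
⌊16/13⌋ = 1, remainder 3
⌊13/3⌋ = 4, remainder 1
⌊3/1⌋ = 3, remainder 0

[10; 2, 1, 4, 3]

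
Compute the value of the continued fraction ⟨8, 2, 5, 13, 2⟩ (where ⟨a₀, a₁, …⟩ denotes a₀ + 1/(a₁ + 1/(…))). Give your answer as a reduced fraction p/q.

2545/301

Work from the innermost term outward:
Start with 2.
13 + 1/(2/1) = 13 + 1/2 = 27/2
5 + 1/(27/2) = 5 + 2/27 = 137/27
2 + 1/(137/27) = 2 + 27/137 = 301/137
8 + 1/(301/137) = 8 + 137/301 = 2545/301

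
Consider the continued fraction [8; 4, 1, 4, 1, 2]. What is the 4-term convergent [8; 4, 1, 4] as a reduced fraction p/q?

197/24

Start with 4.
1 + 1/(4/1) = 1 + 1/4 = 5/4
4 + 1/(5/4) = 4 + 4/5 = 24/5
8 + 1/(24/5) = 8 + 5/24 = 197/24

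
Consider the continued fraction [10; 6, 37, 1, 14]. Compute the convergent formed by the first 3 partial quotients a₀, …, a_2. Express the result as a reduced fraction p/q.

Start with 37.
6 + 1/(37/1) = 6 + 1/37 = 223/37
10 + 1/(223/37) = 10 + 37/223 = 2267/223

2267/223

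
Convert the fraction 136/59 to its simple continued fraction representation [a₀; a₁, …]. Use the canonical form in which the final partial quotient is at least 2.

[2; 3, 3, 1, 1, 2]

⌊136/59⌋ = 2, remainder 18
⌊59/18⌋ = 3, remainder 5
⌊18/5⌋ = 3, remainder 3
⌊5/3⌋ = 1, remainder 2
⌊3/2⌋ = 1, remainder 1
⌊2/1⌋ = 2, remainder 0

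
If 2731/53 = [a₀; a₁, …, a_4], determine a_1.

Repeatedly divide and take the remainder:
⌊2731/53⌋ = 51, remainder 28
⌊53/28⌋ = 1, remainder 25

1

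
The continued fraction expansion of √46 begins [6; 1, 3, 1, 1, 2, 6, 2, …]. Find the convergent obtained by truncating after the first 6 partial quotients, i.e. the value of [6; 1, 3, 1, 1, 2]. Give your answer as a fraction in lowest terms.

156/23

Start with 2.
1 + 1/(2/1) = 1 + 1/2 = 3/2
1 + 1/(3/2) = 1 + 2/3 = 5/3
3 + 1/(5/3) = 3 + 3/5 = 18/5
1 + 1/(18/5) = 1 + 5/18 = 23/18
6 + 1/(23/18) = 6 + 18/23 = 156/23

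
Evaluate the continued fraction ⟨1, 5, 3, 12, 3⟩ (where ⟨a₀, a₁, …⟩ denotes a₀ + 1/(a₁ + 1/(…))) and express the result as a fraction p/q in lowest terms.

721/607

Compute successive convergents:
a_0 = 1: 1/1
a_1 = 5: 6/5
a_2 = 3: 19/16
a_3 = 12: 234/197
a_4 = 3: 721/607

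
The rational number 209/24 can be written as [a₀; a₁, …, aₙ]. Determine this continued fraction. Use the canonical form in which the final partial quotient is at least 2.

[8; 1, 2, 2, 3]

Apply division with remainder until the remainder is 0:
⌊209/24⌋ = 8, remainder 17
⌊24/17⌋ = 1, remainder 7
⌊17/7⌋ = 2, remainder 3
⌊7/3⌋ = 2, remainder 1
⌊3/1⌋ = 3, remainder 0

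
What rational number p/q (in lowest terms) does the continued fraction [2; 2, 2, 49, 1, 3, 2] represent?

Build up convergents one term at a time:
a_0 = 2: 2/1
a_1 = 2: 5/2
a_2 = 2: 12/5
a_3 = 49: 593/247
a_4 = 1: 605/252
a_5 = 3: 2408/1003
a_6 = 2: 5421/2258

5421/2258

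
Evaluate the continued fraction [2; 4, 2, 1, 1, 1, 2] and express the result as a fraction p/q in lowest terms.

Start with 2.
1 + 1/(2/1) = 1 + 1/2 = 3/2
1 + 1/(3/2) = 1 + 2/3 = 5/3
1 + 1/(5/3) = 1 + 3/5 = 8/5
2 + 1/(8/5) = 2 + 5/8 = 21/8
4 + 1/(21/8) = 4 + 8/21 = 92/21
2 + 1/(92/21) = 2 + 21/92 = 205/92

205/92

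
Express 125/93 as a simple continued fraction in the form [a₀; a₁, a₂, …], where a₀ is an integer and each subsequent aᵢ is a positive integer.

125 = 1·93 + 32, so a_0 = 1
93 = 2·32 + 29, so a_1 = 2
32 = 1·29 + 3, so a_2 = 1
29 = 9·3 + 2, so a_3 = 9
3 = 1·2 + 1, so a_4 = 1
2 = 2·1 + 0, so a_5 = 2

[1; 2, 1, 9, 1, 2]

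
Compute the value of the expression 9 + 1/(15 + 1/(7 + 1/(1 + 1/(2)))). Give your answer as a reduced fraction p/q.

3155/348

a_0 = 9: 9/1
a_1 = 15: 136/15
a_2 = 7: 961/106
a_3 = 1: 1097/121
a_4 = 2: 3155/348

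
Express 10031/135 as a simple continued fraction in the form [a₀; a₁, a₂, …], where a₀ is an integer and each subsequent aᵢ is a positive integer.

[74; 3, 3, 2, 2, 2]

10031 ÷ 135 → quotient 74, remainder 41
135 ÷ 41 → quotient 3, remainder 12
41 ÷ 12 → quotient 3, remainder 5
12 ÷ 5 → quotient 2, remainder 2
5 ÷ 2 → quotient 2, remainder 1
2 ÷ 1 → quotient 2, remainder 0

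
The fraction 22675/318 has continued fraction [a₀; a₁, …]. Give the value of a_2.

3

Run the Euclidean algorithm, recording each quotient:
⌊22675/318⌋ = 71, remainder 97
⌊318/97⌋ = 3, remainder 27
⌊97/27⌋ = 3, remainder 16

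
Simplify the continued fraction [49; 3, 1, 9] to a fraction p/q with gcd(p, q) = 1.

Start with 9.
1 + 1/(9/1) = 1 + 1/9 = 10/9
3 + 1/(10/9) = 3 + 9/10 = 39/10
49 + 1/(39/10) = 49 + 10/39 = 1921/39

1921/39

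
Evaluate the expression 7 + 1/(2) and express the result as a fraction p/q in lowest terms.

Start with 2.
7 + 1/(2/1) = 7 + 1/2 = 15/2

15/2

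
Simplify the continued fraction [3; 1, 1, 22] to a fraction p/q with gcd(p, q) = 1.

158/45

Start with 22.
1 + 1/(22/1) = 1 + 1/22 = 23/22
1 + 1/(23/22) = 1 + 22/23 = 45/23
3 + 1/(45/23) = 3 + 23/45 = 158/45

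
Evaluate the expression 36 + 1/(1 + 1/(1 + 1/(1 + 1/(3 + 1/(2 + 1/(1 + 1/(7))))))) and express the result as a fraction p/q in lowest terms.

a_0 = 36: 36/1
a_1 = 1: 37/1
a_2 = 1: 73/2
a_3 = 1: 110/3
a_4 = 3: 403/11
a_5 = 2: 916/25
a_6 = 1: 1319/36
a_7 = 7: 10149/277

10149/277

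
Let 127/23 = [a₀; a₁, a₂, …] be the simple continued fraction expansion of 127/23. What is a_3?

11

Run the Euclidean algorithm, recording each quotient:
⌊127/23⌋ = 5, remainder 12
⌊23/12⌋ = 1, remainder 11
⌊12/11⌋ = 1, remainder 1
⌊11/1⌋ = 11, remainder 0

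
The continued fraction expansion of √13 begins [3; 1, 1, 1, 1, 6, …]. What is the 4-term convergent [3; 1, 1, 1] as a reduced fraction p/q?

Start with 1.
1 + 1/(1/1) = 1 + 1/1 = 2/1
1 + 1/(2/1) = 1 + 1/2 = 3/2
3 + 1/(3/2) = 3 + 2/3 = 11/3

11/3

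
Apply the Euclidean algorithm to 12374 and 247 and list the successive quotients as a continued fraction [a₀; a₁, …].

[50; 10, 3, 2, 3]

12374 ÷ 247 → quotient 50, remainder 24
247 ÷ 24 → quotient 10, remainder 7
24 ÷ 7 → quotient 3, remainder 3
7 ÷ 3 → quotient 2, remainder 1
3 ÷ 1 → quotient 3, remainder 0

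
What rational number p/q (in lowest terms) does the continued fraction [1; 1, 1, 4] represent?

14/9

Build up convergents one term at a time:
a_0 = 1: 1/1
a_1 = 1: 2/1
a_2 = 1: 3/2
a_3 = 4: 14/9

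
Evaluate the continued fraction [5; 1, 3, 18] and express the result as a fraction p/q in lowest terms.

Build up convergents one term at a time:
a_0 = 5: 5/1
a_1 = 1: 6/1
a_2 = 3: 23/4
a_3 = 18: 420/73

420/73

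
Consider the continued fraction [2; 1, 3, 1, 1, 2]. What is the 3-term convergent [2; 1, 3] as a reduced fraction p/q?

Work from the innermost term outward:
Start with 3.
1 + 1/(3/1) = 1 + 1/3 = 4/3
2 + 1/(4/3) = 2 + 3/4 = 11/4

11/4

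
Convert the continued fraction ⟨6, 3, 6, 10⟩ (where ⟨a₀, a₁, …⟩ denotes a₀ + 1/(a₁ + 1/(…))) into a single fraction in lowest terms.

1219/193

Starting at the tail and folding back:
Start with 10.
6 + 1/(10/1) = 6 + 1/10 = 61/10
3 + 1/(61/10) = 3 + 10/61 = 193/61
6 + 1/(193/61) = 6 + 61/193 = 1219/193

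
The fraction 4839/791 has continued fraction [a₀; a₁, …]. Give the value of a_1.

8

⌊4839/791⌋ = 6, remainder 93
⌊791/93⌋ = 8, remainder 47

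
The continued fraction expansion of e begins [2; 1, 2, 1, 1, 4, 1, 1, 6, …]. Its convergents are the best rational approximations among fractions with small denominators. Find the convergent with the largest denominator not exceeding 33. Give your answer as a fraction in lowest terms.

87/32

a_0 = 2: 2/1  (≤ bound)
a_1 = 1: 3/1  (≤ bound)
a_2 = 2: 8/3  (≤ bound)
a_3 = 1: 11/4  (≤ bound)
a_4 = 1: 19/7  (≤ bound)
a_5 = 4: 87/32  (≤ bound)
a_6 = 1: 106/39  (> 33, stop)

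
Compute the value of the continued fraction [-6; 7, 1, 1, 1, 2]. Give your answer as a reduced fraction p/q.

-358/61

Work from the innermost term outward:
Start with 2.
1 + 1/(2/1) = 1 + 1/2 = 3/2
1 + 1/(3/2) = 1 + 2/3 = 5/3
1 + 1/(5/3) = 1 + 3/5 = 8/5
7 + 1/(8/5) = 7 + 5/8 = 61/8
-6 + 1/(61/8) = -6 + 8/61 = -358/61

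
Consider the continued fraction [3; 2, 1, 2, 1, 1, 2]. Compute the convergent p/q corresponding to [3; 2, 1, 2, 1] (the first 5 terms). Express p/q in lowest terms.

a_0 = 3: 3/1
a_1 = 2: 7/2
a_2 = 1: 10/3
a_3 = 2: 27/8
a_4 = 1: 37/11

37/11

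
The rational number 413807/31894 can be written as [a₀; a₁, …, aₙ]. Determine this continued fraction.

[12; 1, 38, 7, 2, 10, 2, 2]

413807 = 12·31894 + 31079, so a_0 = 12
31894 = 1·31079 + 815, so a_1 = 1
31079 = 38·815 + 109, so a_2 = 38
815 = 7·109 + 52, so a_3 = 7
109 = 2·52 + 5, so a_4 = 2
52 = 10·5 + 2, so a_5 = 10
5 = 2·2 + 1, so a_6 = 2
2 = 2·1 + 0, so a_7 = 2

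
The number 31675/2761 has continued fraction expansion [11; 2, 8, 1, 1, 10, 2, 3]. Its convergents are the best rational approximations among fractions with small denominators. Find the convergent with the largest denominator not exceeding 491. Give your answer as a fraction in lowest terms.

a_0 = 11: 11/1  (≤ bound)
a_1 = 2: 23/2  (≤ bound)
a_2 = 8: 195/17  (≤ bound)
a_3 = 1: 218/19  (≤ bound)
a_4 = 1: 413/36  (≤ bound)
a_5 = 10: 4348/379  (≤ bound)
a_6 = 2: 9109/794  (> 491, stop)

4348/379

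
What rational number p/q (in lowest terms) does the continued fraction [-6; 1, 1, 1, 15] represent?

Use the convergent recurrence hₖ = aₖ·hₖ₋₁ + hₖ₋₂ (and likewise for the denominators kₖ):
a_0 = -6: -6/1
a_1 = 1: -5/1
a_2 = 1: -11/2
a_3 = 1: -16/3
a_4 = 15: -251/47

-251/47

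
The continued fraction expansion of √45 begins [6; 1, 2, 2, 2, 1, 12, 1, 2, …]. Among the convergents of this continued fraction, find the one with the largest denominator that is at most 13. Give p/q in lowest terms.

47/7

a_0 = 6: 6/1  (≤ bound)
a_1 = 1: 7/1  (≤ bound)
a_2 = 2: 20/3  (≤ bound)
a_3 = 2: 47/7  (≤ bound)
a_4 = 2: 114/17  (> 13, stop)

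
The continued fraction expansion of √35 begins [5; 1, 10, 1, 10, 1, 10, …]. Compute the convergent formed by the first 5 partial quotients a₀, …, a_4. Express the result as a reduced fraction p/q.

Start with 10.
1 + 1/(10/1) = 1 + 1/10 = 11/10
10 + 1/(11/10) = 10 + 10/11 = 120/11
1 + 1/(120/11) = 1 + 11/120 = 131/120
5 + 1/(131/120) = 5 + 120/131 = 775/131

775/131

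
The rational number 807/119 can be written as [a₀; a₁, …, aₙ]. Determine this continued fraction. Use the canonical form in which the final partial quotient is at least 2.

⌊807/119⌋ = 6, remainder 93
⌊119/93⌋ = 1, remainder 26
⌊93/26⌋ = 3, remainder 15
⌊26/15⌋ = 1, remainder 11
⌊15/11⌋ = 1, remainder 4
⌊11/4⌋ = 2, remainder 3
⌊4/3⌋ = 1, remainder 1
⌊3/1⌋ = 3, remainder 0

[6; 1, 3, 1, 1, 2, 1, 3]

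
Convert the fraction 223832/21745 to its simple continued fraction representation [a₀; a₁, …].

223832 ÷ 21745 → quotient 10, remainder 6382
21745 ÷ 6382 → quotient 3, remainder 2599
6382 ÷ 2599 → quotient 2, remainder 1184
2599 ÷ 1184 → quotient 2, remainder 231
1184 ÷ 231 → quotient 5, remainder 29
231 ÷ 29 → quotient 7, remainder 28
29 ÷ 28 → quotient 1, remainder 1
28 ÷ 1 → quotient 28, remainder 0

[10; 3, 2, 2, 5, 7, 1, 28]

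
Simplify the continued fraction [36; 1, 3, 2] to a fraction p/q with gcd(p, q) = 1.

Start with 2.
3 + 1/(2/1) = 3 + 1/2 = 7/2
1 + 1/(7/2) = 1 + 2/7 = 9/7
36 + 1/(9/7) = 36 + 7/9 = 331/9

331/9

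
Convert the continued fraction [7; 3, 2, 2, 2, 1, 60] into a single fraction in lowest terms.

Start with 60.
1 + 1/(60/1) = 1 + 1/60 = 61/60
2 + 1/(61/60) = 2 + 60/61 = 182/61
2 + 1/(182/61) = 2 + 61/182 = 425/182
2 + 1/(425/182) = 2 + 182/425 = 1032/425
3 + 1/(1032/425) = 3 + 425/1032 = 3521/1032
7 + 1/(3521/1032) = 7 + 1032/3521 = 25679/3521

25679/3521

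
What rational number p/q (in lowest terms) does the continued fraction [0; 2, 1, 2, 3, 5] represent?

53/143

Start with 5.
3 + 1/(5/1) = 3 + 1/5 = 16/5
2 + 1/(16/5) = 2 + 5/16 = 37/16
1 + 1/(37/16) = 1 + 16/37 = 53/37
2 + 1/(53/37) = 2 + 37/53 = 143/53
0 + 1/(143/53) = 0 + 53/143 = 53/143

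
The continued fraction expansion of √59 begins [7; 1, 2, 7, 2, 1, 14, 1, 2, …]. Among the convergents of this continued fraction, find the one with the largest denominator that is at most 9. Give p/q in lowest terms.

23/3

List convergents until the denominator exceeds the bound:
a_0 = 7: 7/1  (≤ bound)
a_1 = 1: 8/1  (≤ bound)
a_2 = 2: 23/3  (≤ bound)
a_3 = 7: 169/22  (> 9, stop)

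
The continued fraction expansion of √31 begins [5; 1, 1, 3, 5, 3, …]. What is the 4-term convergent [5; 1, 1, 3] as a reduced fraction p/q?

Start with 3.
1 + 1/(3/1) = 1 + 1/3 = 4/3
1 + 1/(4/3) = 1 + 3/4 = 7/4
5 + 1/(7/4) = 5 + 4/7 = 39/7

39/7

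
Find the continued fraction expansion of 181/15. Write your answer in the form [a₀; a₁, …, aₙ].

Repeatedly divide and take the remainder:
181 = 12·15 + 1, so a_0 = 12
15 = 15·1 + 0, so a_1 = 15

[12; 15]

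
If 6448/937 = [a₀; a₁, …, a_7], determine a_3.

Run the Euclidean algorithm, recording each quotient:
6448 = 6·937 + 826, so a_0 = 6
937 = 1·826 + 111, so a_1 = 1
826 = 7·111 + 49, so a_2 = 7
111 = 2·49 + 13, so a_3 = 2

2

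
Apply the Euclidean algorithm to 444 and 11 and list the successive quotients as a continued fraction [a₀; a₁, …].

[40; 2, 1, 3]

Repeatedly divide and take the remainder:
444 = 40·11 + 4, so a_0 = 40
11 = 2·4 + 3, so a_1 = 2
4 = 1·3 + 1, so a_2 = 1
3 = 3·1 + 0, so a_3 = 3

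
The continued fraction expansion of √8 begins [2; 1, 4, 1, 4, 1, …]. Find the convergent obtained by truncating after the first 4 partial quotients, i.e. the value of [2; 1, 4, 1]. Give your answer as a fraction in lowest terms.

17/6

Start with 1.
4 + 1/(1/1) = 4 + 1/1 = 5/1
1 + 1/(5/1) = 1 + 1/5 = 6/5
2 + 1/(6/5) = 2 + 5/6 = 17/6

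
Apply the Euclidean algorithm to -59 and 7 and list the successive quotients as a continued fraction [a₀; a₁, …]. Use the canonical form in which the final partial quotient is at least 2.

[-9; 1, 1, 3]

-59 ÷ 7 → quotient -9, remainder 4
7 ÷ 4 → quotient 1, remainder 3
4 ÷ 3 → quotient 1, remainder 1
3 ÷ 1 → quotient 3, remainder 0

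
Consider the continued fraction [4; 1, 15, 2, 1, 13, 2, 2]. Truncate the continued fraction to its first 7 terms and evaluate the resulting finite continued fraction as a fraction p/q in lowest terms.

6860/1389

Start with 2.
13 + 1/(2/1) = 13 + 1/2 = 27/2
1 + 1/(27/2) = 1 + 2/27 = 29/27
2 + 1/(29/27) = 2 + 27/29 = 85/29
15 + 1/(85/29) = 15 + 29/85 = 1304/85
1 + 1/(1304/85) = 1 + 85/1304 = 1389/1304
4 + 1/(1389/1304) = 4 + 1304/1389 = 6860/1389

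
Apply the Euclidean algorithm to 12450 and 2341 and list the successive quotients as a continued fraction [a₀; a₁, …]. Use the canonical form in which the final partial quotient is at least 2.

[5; 3, 7, 35, 3]

⌊12450/2341⌋ = 5, remainder 745
⌊2341/745⌋ = 3, remainder 106
⌊745/106⌋ = 7, remainder 3
⌊106/3⌋ = 35, remainder 1
⌊3/1⌋ = 3, remainder 0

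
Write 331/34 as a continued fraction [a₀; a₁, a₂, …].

⌊331/34⌋ = 9, remainder 25
⌊34/25⌋ = 1, remainder 9
⌊25/9⌋ = 2, remainder 7
⌊9/7⌋ = 1, remainder 2
⌊7/2⌋ = 3, remainder 1
⌊2/1⌋ = 2, remainder 0

[9; 1, 2, 1, 3, 2]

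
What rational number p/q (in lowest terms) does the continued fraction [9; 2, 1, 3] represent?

103/11

Start with 3.
1 + 1/(3/1) = 1 + 1/3 = 4/3
2 + 1/(4/3) = 2 + 3/4 = 11/4
9 + 1/(11/4) = 9 + 4/11 = 103/11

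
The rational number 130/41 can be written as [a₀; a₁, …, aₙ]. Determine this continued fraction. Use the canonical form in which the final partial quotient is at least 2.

130 = 3·41 + 7, so a_0 = 3
41 = 5·7 + 6, so a_1 = 5
7 = 1·6 + 1, so a_2 = 1
6 = 6·1 + 0, so a_3 = 6

[3; 5, 1, 6]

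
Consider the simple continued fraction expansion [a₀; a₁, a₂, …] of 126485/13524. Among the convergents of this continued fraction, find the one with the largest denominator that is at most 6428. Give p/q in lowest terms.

a_0 = 9: 9/1  (≤ bound)
a_1 = 2: 19/2  (≤ bound)
a_2 = 1: 28/3  (≤ bound)
a_3 = 5: 159/17  (≤ bound)
a_4 = 11: 1777/190  (≤ bound)
a_5 = 35: 62354/6667  (> 6428, stop)

1777/190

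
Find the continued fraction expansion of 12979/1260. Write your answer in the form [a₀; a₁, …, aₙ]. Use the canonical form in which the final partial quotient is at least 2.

12979 ÷ 1260 → quotient 10, remainder 379
1260 ÷ 379 → quotient 3, remainder 123
379 ÷ 123 → quotient 3, remainder 10
123 ÷ 10 → quotient 12, remainder 3
10 ÷ 3 → quotient 3, remainder 1
3 ÷ 1 → quotient 3, remainder 0

[10; 3, 3, 12, 3, 3]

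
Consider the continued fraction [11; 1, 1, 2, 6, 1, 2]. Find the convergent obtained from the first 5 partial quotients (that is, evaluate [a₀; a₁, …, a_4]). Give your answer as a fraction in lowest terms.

Start with 6.
2 + 1/(6/1) = 2 + 1/6 = 13/6
1 + 1/(13/6) = 1 + 6/13 = 19/13
1 + 1/(19/13) = 1 + 13/19 = 32/19
11 + 1/(32/19) = 11 + 19/32 = 371/32

371/32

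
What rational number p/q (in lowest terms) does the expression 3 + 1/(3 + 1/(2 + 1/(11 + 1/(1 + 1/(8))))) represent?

2551/776

a_0 = 3: 3/1
a_1 = 3: 10/3
a_2 = 2: 23/7
a_3 = 11: 263/80
a_4 = 1: 286/87
a_5 = 8: 2551/776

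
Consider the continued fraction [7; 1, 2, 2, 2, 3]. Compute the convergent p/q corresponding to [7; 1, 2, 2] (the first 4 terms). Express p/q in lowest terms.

54/7

a_0 = 7: 7/1
a_1 = 1: 8/1
a_2 = 2: 23/3
a_3 = 2: 54/7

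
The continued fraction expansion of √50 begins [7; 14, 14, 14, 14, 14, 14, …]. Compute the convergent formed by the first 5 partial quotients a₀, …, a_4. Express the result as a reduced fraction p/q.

275807/39005

a_0 = 7: 7/1
a_1 = 14: 99/14
a_2 = 14: 1393/197
a_3 = 14: 19601/2772
a_4 = 14: 275807/39005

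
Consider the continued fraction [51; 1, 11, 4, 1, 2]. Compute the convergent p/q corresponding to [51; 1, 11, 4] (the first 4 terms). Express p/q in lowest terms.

a_0 = 51: 51/1
a_1 = 1: 52/1
a_2 = 11: 623/12
a_3 = 4: 2544/49

2544/49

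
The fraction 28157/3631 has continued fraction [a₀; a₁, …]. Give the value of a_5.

2

Repeatedly divide and take the remainder:
⌊28157/3631⌋ = 7, remainder 2740
⌊3631/2740⌋ = 1, remainder 891
⌊2740/891⌋ = 3, remainder 67
⌊891/67⌋ = 13, remainder 20
⌊67/20⌋ = 3, remainder 7
⌊20/7⌋ = 2, remainder 6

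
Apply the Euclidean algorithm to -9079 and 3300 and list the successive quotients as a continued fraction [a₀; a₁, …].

[-3; 4, 51, 3, 5]

-9079 ÷ 3300 → quotient -3, remainder 821
3300 ÷ 821 → quotient 4, remainder 16
821 ÷ 16 → quotient 51, remainder 5
16 ÷ 5 → quotient 3, remainder 1
5 ÷ 1 → quotient 5, remainder 0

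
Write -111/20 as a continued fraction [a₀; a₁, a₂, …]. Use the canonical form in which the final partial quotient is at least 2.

[-6; 2, 4, 2]

-111 ÷ 20 → quotient -6, remainder 9
20 ÷ 9 → quotient 2, remainder 2
9 ÷ 2 → quotient 4, remainder 1
2 ÷ 1 → quotient 2, remainder 0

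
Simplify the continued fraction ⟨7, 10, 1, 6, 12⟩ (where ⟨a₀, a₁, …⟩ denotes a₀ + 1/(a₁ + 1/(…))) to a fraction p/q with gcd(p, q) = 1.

6546/923

a_0 = 7: 7/1
a_1 = 10: 71/10
a_2 = 1: 78/11
a_3 = 6: 539/76
a_4 = 12: 6546/923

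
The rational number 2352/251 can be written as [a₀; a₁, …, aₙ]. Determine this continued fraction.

2352 = 9·251 + 93, so a_0 = 9
251 = 2·93 + 65, so a_1 = 2
93 = 1·65 + 28, so a_2 = 1
65 = 2·28 + 9, so a_3 = 2
28 = 3·9 + 1, so a_4 = 3
9 = 9·1 + 0, so a_5 = 9

[9; 2, 1, 2, 3, 9]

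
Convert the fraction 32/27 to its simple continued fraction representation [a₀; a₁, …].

[1; 5, 2, 2]

Run the Euclidean algorithm, recording each quotient:
32 ÷ 27 → quotient 1, remainder 5
27 ÷ 5 → quotient 5, remainder 2
5 ÷ 2 → quotient 2, remainder 1
2 ÷ 1 → quotient 2, remainder 0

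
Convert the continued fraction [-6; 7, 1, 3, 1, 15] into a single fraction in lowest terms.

-3617/616

Use the convergent recurrence hₖ = aₖ·hₖ₋₁ + hₖ₋₂ (and likewise for the denominators kₖ):
a_0 = -6: -6/1
a_1 = 7: -41/7
a_2 = 1: -47/8
a_3 = 3: -182/31
a_4 = 1: -229/39
a_5 = 15: -3617/616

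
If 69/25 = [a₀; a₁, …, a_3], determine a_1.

Repeatedly divide and take the remainder:
69 = 2·25 + 19, so a_0 = 2
25 = 1·19 + 6, so a_1 = 1

1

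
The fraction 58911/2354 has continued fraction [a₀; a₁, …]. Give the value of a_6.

Repeatedly divide and take the remainder:
58911 ÷ 2354 → quotient 25, remainder 61
2354 ÷ 61 → quotient 38, remainder 36
61 ÷ 36 → quotient 1, remainder 25
36 ÷ 25 → quotient 1, remainder 11
25 ÷ 11 → quotient 2, remainder 3
11 ÷ 3 → quotient 3, remainder 2
3 ÷ 2 → quotient 1, remainder 1

1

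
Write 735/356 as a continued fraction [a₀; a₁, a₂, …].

[2; 15, 2, 11]

Apply division with remainder until the remainder is 0:
⌊735/356⌋ = 2, remainder 23
⌊356/23⌋ = 15, remainder 11
⌊23/11⌋ = 2, remainder 1
⌊11/1⌋ = 11, remainder 0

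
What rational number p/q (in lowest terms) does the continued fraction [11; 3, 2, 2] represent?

192/17

Build up convergents one term at a time:
a_0 = 11: 11/1
a_1 = 3: 34/3
a_2 = 2: 79/7
a_3 = 2: 192/17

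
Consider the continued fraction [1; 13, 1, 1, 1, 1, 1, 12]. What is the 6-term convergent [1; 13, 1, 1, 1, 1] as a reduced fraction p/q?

73/68

a_0 = 1: 1/1
a_1 = 13: 14/13
a_2 = 1: 15/14
a_3 = 1: 29/27
a_4 = 1: 44/41
a_5 = 1: 73/68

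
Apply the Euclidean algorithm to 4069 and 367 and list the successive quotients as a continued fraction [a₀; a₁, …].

Repeatedly divide and take the remainder:
4069 = 11·367 + 32, so a_0 = 11
367 = 11·32 + 15, so a_1 = 11
32 = 2·15 + 2, so a_2 = 2
15 = 7·2 + 1, so a_3 = 7
2 = 2·1 + 0, so a_4 = 2

[11; 11, 2, 7, 2]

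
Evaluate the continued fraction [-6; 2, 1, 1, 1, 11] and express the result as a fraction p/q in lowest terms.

a_0 = -6: -6/1
a_1 = 2: -11/2
a_2 = 1: -17/3
a_3 = 1: -28/5
a_4 = 1: -45/8
a_5 = 11: -523/93

-523/93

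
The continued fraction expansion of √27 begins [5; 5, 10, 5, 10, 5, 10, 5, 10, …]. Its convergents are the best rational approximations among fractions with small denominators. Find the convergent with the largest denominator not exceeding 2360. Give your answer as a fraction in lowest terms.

a_0 = 5: 5/1  (≤ bound)
a_1 = 5: 26/5  (≤ bound)
a_2 = 10: 265/51  (≤ bound)
a_3 = 5: 1351/260  (≤ bound)
a_4 = 10: 13775/2651  (> 2360, stop)

1351/260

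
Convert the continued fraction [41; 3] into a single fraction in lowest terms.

a_0 = 41: 41/1
a_1 = 3: 124/3

124/3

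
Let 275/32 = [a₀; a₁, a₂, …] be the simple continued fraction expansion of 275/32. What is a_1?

1

275 ÷ 32 → quotient 8, remainder 19
32 ÷ 19 → quotient 1, remainder 13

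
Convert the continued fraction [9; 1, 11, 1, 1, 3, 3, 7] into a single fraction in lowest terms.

20942/2111

Start with 7.
3 + 1/(7/1) = 3 + 1/7 = 22/7
3 + 1/(22/7) = 3 + 7/22 = 73/22
1 + 1/(73/22) = 1 + 22/73 = 95/73
1 + 1/(95/73) = 1 + 73/95 = 168/95
11 + 1/(168/95) = 11 + 95/168 = 1943/168
1 + 1/(1943/168) = 1 + 168/1943 = 2111/1943
9 + 1/(2111/1943) = 9 + 1943/2111 = 20942/2111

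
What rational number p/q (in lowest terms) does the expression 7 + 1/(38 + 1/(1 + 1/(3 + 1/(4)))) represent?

4630/659

a_0 = 7: 7/1
a_1 = 38: 267/38
a_2 = 1: 274/39
a_3 = 3: 1089/155
a_4 = 4: 4630/659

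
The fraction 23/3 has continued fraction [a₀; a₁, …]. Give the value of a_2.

Run the Euclidean algorithm, recording each quotient:
23 = 7·3 + 2, so a_0 = 7
3 = 1·2 + 1, so a_1 = 1
2 = 2·1 + 0, so a_2 = 2

2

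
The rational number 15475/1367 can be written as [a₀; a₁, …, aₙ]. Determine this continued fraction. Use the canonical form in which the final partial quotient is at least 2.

Repeatedly divide and take the remainder:
15475 ÷ 1367 → quotient 11, remainder 438
1367 ÷ 438 → quotient 3, remainder 53
438 ÷ 53 → quotient 8, remainder 14
53 ÷ 14 → quotient 3, remainder 11
14 ÷ 11 → quotient 1, remainder 3
11 ÷ 3 → quotient 3, remainder 2
3 ÷ 2 → quotient 1, remainder 1
2 ÷ 1 → quotient 2, remainder 0

[11; 3, 8, 3, 1, 3, 1, 2]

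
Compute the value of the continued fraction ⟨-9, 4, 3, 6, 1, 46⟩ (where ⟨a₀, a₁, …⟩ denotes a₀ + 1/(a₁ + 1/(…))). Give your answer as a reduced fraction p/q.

-39037/4452

a_0 = -9: -9/1
a_1 = 4: -35/4
a_2 = 3: -114/13
a_3 = 6: -719/82
a_4 = 1: -833/95
a_5 = 46: -39037/4452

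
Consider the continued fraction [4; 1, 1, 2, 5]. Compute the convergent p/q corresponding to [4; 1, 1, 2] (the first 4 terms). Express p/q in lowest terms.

Compute successive convergents:
a_0 = 4: 4/1
a_1 = 1: 5/1
a_2 = 1: 9/2
a_3 = 2: 23/5

23/5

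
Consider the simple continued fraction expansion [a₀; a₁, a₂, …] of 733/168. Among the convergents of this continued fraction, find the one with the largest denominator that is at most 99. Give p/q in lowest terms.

List convergents until the denominator exceeds the bound:
a_0 = 4: 4/1  (≤ bound)
a_1 = 2: 9/2  (≤ bound)
a_2 = 1: 13/3  (≤ bound)
a_3 = 3: 48/11  (≤ bound)
a_4 = 15: 733/168  (> 99, stop)

48/11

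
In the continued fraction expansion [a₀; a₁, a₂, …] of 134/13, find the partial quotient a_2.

⌊134/13⌋ = 10, remainder 4
⌊13/4⌋ = 3, remainder 1
⌊4/1⌋ = 4, remainder 0

4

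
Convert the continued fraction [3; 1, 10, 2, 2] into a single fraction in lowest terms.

223/57

a_0 = 3: 3/1
a_1 = 1: 4/1
a_2 = 10: 43/11
a_3 = 2: 90/23
a_4 = 2: 223/57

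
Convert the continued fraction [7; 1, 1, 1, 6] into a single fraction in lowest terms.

153/20

a_0 = 7: 7/1
a_1 = 1: 8/1
a_2 = 1: 15/2
a_3 = 1: 23/3
a_4 = 6: 153/20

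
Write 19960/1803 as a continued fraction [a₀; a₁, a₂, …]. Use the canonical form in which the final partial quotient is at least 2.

19960 = 11·1803 + 127, so a_0 = 11
1803 = 14·127 + 25, so a_1 = 14
127 = 5·25 + 2, so a_2 = 5
25 = 12·2 + 1, so a_3 = 12
2 = 2·1 + 0, so a_4 = 2

[11; 14, 5, 12, 2]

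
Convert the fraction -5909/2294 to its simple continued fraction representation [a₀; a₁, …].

Apply division with remainder until the remainder is 0:
⌊-5909/2294⌋ = -3, remainder 973
⌊2294/973⌋ = 2, remainder 348
⌊973/348⌋ = 2, remainder 277
⌊348/277⌋ = 1, remainder 71
⌊277/71⌋ = 3, remainder 64
⌊71/64⌋ = 1, remainder 7
⌊64/7⌋ = 9, remainder 1
⌊7/1⌋ = 7, remainder 0

[-3; 2, 2, 1, 3, 1, 9, 7]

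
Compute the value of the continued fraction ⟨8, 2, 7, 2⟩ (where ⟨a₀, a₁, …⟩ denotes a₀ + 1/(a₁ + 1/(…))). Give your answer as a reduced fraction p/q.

271/32

Start with 2.
7 + 1/(2/1) = 7 + 1/2 = 15/2
2 + 1/(15/2) = 2 + 2/15 = 32/15
8 + 1/(32/15) = 8 + 15/32 = 271/32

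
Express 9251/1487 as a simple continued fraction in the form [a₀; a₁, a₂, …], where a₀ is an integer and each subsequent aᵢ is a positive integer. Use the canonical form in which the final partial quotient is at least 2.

[6; 4, 1, 1, 12, 6, 2]

⌊9251/1487⌋ = 6, remainder 329
⌊1487/329⌋ = 4, remainder 171
⌊329/171⌋ = 1, remainder 158
⌊171/158⌋ = 1, remainder 13
⌊158/13⌋ = 12, remainder 2
⌊13/2⌋ = 6, remainder 1
⌊2/1⌋ = 2, remainder 0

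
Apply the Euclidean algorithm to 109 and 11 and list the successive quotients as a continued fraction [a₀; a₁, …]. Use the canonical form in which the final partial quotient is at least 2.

Repeatedly divide and take the remainder:
⌊109/11⌋ = 9, remainder 10
⌊11/10⌋ = 1, remainder 1
⌊10/1⌋ = 10, remainder 0

[9; 1, 10]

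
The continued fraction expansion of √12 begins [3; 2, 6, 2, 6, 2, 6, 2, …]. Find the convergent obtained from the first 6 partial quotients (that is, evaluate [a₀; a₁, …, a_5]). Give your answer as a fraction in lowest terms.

Use the convergent recurrence hₖ = aₖ·hₖ₋₁ + hₖ₋₂ (and likewise for the denominators kₖ):
a_0 = 3: 3/1
a_1 = 2: 7/2
a_2 = 6: 45/13
a_3 = 2: 97/28
a_4 = 6: 627/181
a_5 = 2: 1351/390

1351/390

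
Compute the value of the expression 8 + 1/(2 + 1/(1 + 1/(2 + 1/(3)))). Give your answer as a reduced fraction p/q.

a_0 = 8: 8/1
a_1 = 2: 17/2
a_2 = 1: 25/3
a_3 = 2: 67/8
a_4 = 3: 226/27

226/27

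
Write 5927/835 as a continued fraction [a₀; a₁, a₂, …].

[7; 10, 5, 2, 7]

Apply division with remainder until the remainder is 0:
⌊5927/835⌋ = 7, remainder 82
⌊835/82⌋ = 10, remainder 15
⌊82/15⌋ = 5, remainder 7
⌊15/7⌋ = 2, remainder 1
⌊7/1⌋ = 7, remainder 0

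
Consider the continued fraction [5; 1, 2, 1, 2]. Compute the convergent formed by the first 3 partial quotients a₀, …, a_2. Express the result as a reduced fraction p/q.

Collapse the nested fraction from the inside out:
Start with 2.
1 + 1/(2/1) = 1 + 1/2 = 3/2
5 + 1/(3/2) = 5 + 2/3 = 17/3

17/3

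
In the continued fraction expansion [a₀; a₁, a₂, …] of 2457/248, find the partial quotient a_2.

9

Run the Euclidean algorithm, recording each quotient:
2457 = 9·248 + 225, so a_0 = 9
248 = 1·225 + 23, so a_1 = 1
225 = 9·23 + 18, so a_2 = 9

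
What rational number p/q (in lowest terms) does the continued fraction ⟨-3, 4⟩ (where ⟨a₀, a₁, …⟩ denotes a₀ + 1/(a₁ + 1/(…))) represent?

Start with 4.
-3 + 1/(4/1) = -3 + 1/4 = -11/4

-11/4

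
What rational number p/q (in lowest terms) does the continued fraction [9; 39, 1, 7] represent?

Start with 7.
1 + 1/(7/1) = 1 + 1/7 = 8/7
39 + 1/(8/7) = 39 + 7/8 = 319/8
9 + 1/(319/8) = 9 + 8/319 = 2879/319

2879/319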